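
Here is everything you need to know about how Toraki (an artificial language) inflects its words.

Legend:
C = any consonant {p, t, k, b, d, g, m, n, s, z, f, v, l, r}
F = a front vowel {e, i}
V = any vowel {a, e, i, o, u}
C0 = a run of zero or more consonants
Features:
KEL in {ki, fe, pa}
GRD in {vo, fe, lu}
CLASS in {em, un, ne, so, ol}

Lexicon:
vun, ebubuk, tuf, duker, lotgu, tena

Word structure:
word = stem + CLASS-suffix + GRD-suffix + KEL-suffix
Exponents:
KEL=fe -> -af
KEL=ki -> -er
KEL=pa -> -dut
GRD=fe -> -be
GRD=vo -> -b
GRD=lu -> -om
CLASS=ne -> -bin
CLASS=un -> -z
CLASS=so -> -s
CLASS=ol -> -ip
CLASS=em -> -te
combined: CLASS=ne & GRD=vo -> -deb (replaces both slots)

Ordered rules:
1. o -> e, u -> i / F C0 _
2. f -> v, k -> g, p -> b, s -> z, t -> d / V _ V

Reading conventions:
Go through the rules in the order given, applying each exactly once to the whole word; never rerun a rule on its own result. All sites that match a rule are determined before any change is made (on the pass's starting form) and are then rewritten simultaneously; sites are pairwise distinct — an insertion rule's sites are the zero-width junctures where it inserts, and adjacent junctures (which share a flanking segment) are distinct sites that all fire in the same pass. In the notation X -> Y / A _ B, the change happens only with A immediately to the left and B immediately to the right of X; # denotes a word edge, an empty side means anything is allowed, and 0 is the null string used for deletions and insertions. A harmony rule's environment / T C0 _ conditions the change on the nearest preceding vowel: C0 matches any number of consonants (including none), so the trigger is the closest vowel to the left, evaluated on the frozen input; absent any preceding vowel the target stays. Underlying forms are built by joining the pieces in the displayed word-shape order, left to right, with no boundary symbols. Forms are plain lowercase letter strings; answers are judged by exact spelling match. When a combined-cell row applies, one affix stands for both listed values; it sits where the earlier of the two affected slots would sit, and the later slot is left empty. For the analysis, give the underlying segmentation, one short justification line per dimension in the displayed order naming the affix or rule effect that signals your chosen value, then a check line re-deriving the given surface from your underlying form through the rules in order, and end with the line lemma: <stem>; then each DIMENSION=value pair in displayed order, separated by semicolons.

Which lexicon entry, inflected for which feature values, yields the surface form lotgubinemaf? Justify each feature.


underlying: lotgu-bin-om-af
KEL=fe - signalled by the affix -af
GRD=lu - signalled by the affix -om
CLASS=ne - signalled by the affix -bin
check: lotgubinomaf -> lotgubinemaf -> lotgubinemaf
lemma: lotgu; KEL=fe; GRD=lu; CLASS=ne


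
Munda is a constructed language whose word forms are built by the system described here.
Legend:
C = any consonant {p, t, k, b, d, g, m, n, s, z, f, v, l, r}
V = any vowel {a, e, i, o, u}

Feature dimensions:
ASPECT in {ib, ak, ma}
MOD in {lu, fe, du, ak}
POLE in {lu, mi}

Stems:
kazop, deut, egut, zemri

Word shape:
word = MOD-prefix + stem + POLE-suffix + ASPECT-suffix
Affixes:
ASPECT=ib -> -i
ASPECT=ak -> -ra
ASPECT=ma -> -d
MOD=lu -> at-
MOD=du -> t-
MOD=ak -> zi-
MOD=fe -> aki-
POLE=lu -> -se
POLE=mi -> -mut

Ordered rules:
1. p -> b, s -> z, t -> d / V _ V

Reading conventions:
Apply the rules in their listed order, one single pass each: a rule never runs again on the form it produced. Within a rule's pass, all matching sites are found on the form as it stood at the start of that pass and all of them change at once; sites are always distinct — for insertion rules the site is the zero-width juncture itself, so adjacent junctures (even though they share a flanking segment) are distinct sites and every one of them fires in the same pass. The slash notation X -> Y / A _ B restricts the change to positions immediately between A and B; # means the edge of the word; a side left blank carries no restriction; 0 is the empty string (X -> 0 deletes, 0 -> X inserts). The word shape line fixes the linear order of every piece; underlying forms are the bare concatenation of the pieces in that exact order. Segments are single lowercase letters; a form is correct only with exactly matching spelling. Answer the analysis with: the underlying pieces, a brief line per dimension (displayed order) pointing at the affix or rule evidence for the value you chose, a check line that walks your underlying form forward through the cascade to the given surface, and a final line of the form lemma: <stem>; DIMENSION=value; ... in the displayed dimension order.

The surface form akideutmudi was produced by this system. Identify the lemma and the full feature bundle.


underlying: aki-deut-mut-i
ASPECT=ib - signalled by the affix -i
MOD=fe - signalled by the affix aki-
POLE=mi - signalled by the affix -mut
check: akideutmuti -> akideutmudi
lemma: deut; ASPECT=ib; MOD=fe; POLE=mi


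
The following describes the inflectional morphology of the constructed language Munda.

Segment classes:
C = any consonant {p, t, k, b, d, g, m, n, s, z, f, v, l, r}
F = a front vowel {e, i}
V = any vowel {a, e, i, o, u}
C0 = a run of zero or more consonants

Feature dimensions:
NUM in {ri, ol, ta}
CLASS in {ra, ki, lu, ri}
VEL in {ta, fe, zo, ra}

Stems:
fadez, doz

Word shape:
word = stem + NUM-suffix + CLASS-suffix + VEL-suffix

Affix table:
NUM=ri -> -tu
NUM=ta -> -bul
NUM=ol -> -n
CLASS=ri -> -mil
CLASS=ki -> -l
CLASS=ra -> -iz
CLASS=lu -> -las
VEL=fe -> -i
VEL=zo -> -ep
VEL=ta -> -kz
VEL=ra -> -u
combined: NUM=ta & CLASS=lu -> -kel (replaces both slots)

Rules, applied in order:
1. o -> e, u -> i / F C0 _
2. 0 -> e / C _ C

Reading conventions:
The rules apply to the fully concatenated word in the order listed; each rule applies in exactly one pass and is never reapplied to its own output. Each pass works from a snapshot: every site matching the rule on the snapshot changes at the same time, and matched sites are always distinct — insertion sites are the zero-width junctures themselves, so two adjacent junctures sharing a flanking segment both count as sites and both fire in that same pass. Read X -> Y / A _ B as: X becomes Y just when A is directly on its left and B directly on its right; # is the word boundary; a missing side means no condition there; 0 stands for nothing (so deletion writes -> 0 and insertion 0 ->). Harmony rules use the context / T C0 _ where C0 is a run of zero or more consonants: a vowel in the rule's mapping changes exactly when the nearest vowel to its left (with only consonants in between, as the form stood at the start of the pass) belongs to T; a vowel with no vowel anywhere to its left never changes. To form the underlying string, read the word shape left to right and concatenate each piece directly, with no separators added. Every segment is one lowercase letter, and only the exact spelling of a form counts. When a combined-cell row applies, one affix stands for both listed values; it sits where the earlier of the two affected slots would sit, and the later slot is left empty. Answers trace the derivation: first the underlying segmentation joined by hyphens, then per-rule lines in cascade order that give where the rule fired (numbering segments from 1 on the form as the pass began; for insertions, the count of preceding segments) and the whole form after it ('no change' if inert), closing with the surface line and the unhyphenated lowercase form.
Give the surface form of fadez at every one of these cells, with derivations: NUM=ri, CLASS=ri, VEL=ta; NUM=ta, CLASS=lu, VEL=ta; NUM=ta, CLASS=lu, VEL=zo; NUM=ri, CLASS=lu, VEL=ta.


cell NUM=ri, CLASS=ri, VEL=ta:
underlying: fadez-tu-mil-kz
1. o -> e, u -> i / F C0 _: fires at position(s) 7: fadeztimilkz
2. 0 -> e / C _ C: inserts after position(s) 5, 10, 11: fadezetimilekez
surface: fadezetimilekez

cell NUM=ta, CLASS=lu, VEL=ta:
underlying: fadez-kel-kz
1. o -> e, u -> i / F C0 _: no change
2. 0 -> e / C _ C: inserts after position(s) 5, 8, 9: fadezekelekez
surface: fadezekelekez

cell NUM=ta, CLASS=lu, VEL=zo:
underlying: fadez-kel-ep
1. o -> e, u -> i / F C0 _: no change
2. 0 -> e / C _ C: inserts after position(s) 5: fadezekelep
surface: fadezekelep

cell NUM=ri, CLASS=lu, VEL=ta:
underlying: fadez-tu-las-kz
1. o -> e, u -> i / F C0 _: fires at position(s) 7: fadeztilaskz
2. 0 -> e / C _ C: inserts after position(s) 5, 10, 11: fadezetilasekez
surface: fadezetilasekez


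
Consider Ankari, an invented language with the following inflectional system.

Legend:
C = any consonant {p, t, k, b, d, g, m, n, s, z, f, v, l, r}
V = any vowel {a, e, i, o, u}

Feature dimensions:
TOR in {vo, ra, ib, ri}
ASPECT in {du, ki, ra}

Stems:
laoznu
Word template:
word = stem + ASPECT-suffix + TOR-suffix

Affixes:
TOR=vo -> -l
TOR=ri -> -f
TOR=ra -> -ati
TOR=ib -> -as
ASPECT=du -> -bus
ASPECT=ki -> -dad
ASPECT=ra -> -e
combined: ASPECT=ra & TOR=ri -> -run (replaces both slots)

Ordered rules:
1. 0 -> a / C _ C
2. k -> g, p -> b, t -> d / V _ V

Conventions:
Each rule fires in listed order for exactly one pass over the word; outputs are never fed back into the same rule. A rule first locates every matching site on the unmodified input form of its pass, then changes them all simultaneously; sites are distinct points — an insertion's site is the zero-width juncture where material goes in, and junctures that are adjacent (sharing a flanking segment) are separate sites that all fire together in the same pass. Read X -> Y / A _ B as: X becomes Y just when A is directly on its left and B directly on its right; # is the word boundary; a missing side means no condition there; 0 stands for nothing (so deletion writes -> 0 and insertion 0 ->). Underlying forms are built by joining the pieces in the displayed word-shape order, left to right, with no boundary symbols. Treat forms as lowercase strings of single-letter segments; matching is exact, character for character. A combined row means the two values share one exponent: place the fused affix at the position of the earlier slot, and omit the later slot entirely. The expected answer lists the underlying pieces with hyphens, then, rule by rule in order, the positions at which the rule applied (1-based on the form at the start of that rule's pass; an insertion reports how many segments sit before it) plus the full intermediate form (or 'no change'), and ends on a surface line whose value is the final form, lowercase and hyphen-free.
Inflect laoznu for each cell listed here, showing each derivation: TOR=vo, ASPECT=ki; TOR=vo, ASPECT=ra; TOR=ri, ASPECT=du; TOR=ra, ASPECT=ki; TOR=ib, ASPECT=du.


cell TOR=vo, ASPECT=ki:
underlying: laoznu-dad-l
1. 0 -> a / C _ C: inserts after position(s) 4, 9: laozanudadal
2. k -> g, p -> b, t -> d / V _ V: no change
surface: laozanudadal

cell TOR=vo, ASPECT=ra:
underlying: laoznu-e-l
1. 0 -> a / C _ C: inserts after position(s) 4: laozanuel
2. k -> g, p -> b, t -> d / V _ V: no change
surface: laozanuel

cell TOR=ri, ASPECT=du:
underlying: laoznu-bus-f
1. 0 -> a / C _ C: inserts after position(s) 4, 9: laozanubusaf
2. k -> g, p -> b, t -> d / V _ V: no change
surface: laozanubusaf

cell TOR=ra, ASPECT=ki:
underlying: laoznu-dad-ati
1. 0 -> a / C _ C: inserts after position(s) 4: laozanudadati
2. k -> g, p -> b, t -> d / V _ V: fires at position(s) 12: laozanudadadi
surface: laozanudadadi

cell TOR=ib, ASPECT=du:
underlying: laoznu-bus-as
1. 0 -> a / C _ C: inserts after position(s) 4: laozanubusas
2. k -> g, p -> b, t -> d / V _ V: no change
surface: laozanubusas


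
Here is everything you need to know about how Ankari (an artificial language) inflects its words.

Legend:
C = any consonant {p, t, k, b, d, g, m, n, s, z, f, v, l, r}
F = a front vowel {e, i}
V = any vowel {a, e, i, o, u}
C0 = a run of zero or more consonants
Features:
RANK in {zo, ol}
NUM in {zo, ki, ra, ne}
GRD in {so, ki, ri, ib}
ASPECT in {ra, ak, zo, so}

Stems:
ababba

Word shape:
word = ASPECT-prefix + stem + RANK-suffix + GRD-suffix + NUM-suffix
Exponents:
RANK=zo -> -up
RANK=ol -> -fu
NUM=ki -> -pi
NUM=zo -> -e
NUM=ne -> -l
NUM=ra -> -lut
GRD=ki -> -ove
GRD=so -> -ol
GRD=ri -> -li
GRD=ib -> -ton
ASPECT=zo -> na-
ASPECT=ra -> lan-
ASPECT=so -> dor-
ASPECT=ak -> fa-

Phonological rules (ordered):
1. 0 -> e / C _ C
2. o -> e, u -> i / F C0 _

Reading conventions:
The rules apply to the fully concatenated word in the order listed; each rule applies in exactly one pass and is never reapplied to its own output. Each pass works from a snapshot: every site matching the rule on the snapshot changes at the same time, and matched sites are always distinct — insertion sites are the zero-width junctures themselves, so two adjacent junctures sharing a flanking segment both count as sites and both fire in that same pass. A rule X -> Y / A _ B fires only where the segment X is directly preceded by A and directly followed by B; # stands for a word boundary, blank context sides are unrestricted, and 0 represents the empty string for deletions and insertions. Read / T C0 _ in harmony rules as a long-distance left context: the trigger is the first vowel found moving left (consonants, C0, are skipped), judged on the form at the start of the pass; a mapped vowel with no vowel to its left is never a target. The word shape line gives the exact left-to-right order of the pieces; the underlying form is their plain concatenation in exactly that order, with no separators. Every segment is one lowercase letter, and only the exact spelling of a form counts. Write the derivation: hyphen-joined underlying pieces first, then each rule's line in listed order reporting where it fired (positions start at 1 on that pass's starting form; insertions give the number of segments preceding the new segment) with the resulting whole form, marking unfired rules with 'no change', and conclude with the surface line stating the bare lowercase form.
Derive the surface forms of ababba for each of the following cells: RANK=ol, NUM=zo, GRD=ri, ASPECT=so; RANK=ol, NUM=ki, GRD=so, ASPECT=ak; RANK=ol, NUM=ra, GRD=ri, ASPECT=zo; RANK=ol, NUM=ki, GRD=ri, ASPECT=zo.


cell RANK=ol, NUM=zo, GRD=ri, ASPECT=so:
underlying: dor-ababba-fu-li-e
1. 0 -> e / C _ C: inserts after position(s) 7: dorababebafulie
2. o -> e, u -> i / F C0 _: no change
surface: dorababebafulie

cell RANK=ol, NUM=ki, GRD=so, ASPECT=ak:
underlying: fa-ababba-fu-ol-pi
1. 0 -> e / C _ C: inserts after position(s) 6, 12: faababebafuolepi
2. o -> e, u -> i / F C0 _: no change
surface: faababebafuolepi

cell RANK=ol, NUM=ra, GRD=ri, ASPECT=zo:
underlying: na-ababba-fu-li-lut
1. 0 -> e / C _ C: inserts after position(s) 6: naababebafulilut
2. o -> e, u -> i / F C0 _: fires at position(s) 15: naababebafulilit
surface: naababebafulilit

cell RANK=ol, NUM=ki, GRD=ri, ASPECT=zo:
underlying: na-ababba-fu-li-pi
1. 0 -> e / C _ C: inserts after position(s) 6: naababebafulipi
2. o -> e, u -> i / F C0 _: no change
surface: naababebafulipi


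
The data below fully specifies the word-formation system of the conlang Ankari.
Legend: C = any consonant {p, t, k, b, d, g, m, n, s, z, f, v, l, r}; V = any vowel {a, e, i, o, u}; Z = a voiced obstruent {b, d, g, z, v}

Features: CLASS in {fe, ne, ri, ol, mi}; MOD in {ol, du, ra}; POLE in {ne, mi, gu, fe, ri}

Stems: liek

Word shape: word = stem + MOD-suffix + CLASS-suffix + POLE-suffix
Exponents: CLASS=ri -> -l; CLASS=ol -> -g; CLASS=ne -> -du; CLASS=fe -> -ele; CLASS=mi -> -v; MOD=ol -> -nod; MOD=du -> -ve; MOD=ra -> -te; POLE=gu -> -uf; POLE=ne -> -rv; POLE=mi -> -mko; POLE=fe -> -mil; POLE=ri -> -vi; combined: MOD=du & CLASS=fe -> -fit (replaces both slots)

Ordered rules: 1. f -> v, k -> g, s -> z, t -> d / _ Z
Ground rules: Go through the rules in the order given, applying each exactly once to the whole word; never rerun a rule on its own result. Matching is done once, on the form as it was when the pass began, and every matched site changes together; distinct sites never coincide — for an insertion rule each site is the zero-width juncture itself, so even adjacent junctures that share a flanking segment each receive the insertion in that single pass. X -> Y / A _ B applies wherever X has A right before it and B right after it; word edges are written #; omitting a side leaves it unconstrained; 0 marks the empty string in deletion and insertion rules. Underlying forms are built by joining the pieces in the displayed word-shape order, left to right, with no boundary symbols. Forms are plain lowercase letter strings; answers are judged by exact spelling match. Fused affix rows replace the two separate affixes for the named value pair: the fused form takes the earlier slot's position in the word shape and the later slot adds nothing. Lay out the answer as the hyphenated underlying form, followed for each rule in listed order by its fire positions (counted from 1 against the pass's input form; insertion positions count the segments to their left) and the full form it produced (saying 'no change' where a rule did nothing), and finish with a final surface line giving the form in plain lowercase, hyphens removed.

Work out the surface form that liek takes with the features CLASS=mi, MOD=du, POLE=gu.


underlying: liek-ve-v-uf
1. f -> v, k -> g, s -> z, t -> d / _ Z: fires at position(s) 4: liegvevuf
surface: liegvevuf


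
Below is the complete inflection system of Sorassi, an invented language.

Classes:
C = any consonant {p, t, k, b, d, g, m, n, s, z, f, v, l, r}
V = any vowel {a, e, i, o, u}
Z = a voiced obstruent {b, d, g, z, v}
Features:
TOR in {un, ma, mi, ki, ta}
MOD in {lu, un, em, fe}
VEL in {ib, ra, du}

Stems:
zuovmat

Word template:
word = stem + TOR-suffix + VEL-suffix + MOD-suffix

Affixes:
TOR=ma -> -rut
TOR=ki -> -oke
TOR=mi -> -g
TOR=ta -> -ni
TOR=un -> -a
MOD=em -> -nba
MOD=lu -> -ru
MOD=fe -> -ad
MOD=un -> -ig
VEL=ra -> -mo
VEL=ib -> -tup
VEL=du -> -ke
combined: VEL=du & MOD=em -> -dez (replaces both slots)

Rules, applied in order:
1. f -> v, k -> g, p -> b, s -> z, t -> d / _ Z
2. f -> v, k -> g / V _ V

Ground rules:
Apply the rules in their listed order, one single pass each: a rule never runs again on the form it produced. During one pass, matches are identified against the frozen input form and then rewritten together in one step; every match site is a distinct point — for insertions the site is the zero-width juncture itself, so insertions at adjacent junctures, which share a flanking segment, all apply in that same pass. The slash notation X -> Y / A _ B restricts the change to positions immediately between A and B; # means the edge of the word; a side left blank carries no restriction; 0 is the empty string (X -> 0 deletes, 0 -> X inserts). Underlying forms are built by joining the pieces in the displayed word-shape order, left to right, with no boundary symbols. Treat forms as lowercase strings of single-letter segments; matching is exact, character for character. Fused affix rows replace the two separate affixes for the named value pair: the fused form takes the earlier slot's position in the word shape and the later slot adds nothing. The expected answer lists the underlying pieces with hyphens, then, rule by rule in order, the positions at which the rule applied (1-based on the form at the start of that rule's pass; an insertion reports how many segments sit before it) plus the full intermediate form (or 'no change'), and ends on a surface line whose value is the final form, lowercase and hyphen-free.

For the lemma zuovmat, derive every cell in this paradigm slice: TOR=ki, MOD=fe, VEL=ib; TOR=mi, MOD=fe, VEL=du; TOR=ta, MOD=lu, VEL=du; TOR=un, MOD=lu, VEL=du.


cell TOR=ki, MOD=fe, VEL=ib:
underlying: zuovmat-oke-tup-ad
1. f -> v, k -> g, p -> b, s -> z, t -> d / _ Z: no change
2. f -> v, k -> g / V _ V: fires at position(s) 9: zuovmatogetupad
surface: zuovmatogetupad

cell TOR=mi, MOD=fe, VEL=du:
underlying: zuovmat-g-ke-ad
1. f -> v, k -> g, p -> b, s -> z, t -> d / _ Z: fires at position(s) 7: zuovmadgkead
2. f -> v, k -> g / V _ V: no change
surface: zuovmadgkead

cell TOR=ta, MOD=lu, VEL=du:
underlying: zuovmat-ni-ke-ru
1. f -> v, k -> g, p -> b, s -> z, t -> d / _ Z: no change
2. f -> v, k -> g / V _ V: fires at position(s) 10: zuovmatnigeru
surface: zuovmatnigeru

cell TOR=un, MOD=lu, VEL=du:
underlying: zuovmat-a-ke-ru
1. f -> v, k -> g, p -> b, s -> z, t -> d / _ Z: no change
2. f -> v, k -> g / V _ V: fires at position(s) 9: zuovmatageru
surface: zuovmatageru


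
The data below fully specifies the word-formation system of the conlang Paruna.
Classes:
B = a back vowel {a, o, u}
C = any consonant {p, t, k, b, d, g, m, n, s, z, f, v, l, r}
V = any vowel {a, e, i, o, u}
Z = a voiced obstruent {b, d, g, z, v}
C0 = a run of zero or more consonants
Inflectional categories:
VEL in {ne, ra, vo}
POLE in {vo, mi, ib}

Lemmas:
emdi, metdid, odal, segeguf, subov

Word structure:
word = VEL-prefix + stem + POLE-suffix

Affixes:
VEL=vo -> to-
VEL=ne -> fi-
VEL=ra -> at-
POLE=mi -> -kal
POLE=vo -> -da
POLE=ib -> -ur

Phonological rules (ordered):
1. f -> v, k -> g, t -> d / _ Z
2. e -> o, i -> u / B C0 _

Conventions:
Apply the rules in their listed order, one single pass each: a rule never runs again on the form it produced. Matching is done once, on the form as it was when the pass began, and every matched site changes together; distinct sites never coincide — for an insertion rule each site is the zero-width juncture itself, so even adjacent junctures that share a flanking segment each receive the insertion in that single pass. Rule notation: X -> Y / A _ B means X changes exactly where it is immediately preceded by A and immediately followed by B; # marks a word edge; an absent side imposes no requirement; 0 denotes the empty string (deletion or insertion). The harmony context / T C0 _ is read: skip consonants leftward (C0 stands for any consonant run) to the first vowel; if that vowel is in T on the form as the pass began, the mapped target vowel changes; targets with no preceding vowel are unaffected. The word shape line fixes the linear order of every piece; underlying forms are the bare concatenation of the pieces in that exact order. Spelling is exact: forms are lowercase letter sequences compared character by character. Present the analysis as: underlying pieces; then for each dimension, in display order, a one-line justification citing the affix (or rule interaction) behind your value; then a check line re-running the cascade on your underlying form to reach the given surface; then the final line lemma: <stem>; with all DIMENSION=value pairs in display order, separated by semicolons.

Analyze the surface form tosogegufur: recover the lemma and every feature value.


underlying: to-segeguf-ur
VEL=vo - signalled by the affix to-
POLE=ib - signalled by the affix -ur
check: tosegegufur -> tosegegufur -> tosogegufur
lemma: segeguf; VEL=vo; POLE=ib


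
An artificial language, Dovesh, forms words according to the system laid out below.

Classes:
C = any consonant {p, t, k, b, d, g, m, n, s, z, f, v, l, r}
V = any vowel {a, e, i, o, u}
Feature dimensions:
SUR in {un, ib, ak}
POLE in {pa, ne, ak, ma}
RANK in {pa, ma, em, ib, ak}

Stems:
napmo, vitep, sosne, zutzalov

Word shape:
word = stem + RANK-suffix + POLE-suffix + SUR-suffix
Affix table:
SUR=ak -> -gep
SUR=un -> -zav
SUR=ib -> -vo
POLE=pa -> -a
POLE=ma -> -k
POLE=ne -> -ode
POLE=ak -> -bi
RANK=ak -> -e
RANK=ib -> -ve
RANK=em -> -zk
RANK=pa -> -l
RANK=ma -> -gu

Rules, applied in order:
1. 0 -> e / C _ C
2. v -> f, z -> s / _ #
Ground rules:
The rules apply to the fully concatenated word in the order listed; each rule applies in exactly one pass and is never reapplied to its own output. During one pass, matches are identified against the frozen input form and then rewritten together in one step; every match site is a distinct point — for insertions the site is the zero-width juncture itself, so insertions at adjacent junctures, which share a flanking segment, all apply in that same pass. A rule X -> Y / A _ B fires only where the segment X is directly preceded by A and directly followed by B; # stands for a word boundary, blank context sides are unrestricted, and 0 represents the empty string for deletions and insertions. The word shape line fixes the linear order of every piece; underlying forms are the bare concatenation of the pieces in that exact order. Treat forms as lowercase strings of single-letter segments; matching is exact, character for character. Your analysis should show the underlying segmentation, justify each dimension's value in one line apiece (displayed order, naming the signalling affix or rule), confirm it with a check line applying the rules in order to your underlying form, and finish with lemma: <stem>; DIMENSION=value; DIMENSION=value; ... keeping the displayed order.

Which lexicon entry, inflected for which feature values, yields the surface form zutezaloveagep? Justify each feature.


underlying: zutzalov-e-a-gep
SUR=ak - signalled by the affix -gep
POLE=pa - signalled by the affix -a
RANK=ak - signalled by the affix -e
check: zutzaloveagep -> zutezaloveagep -> zutezaloveagep
lemma: zutzalov; SUR=ak; POLE=pa; RANK=ak


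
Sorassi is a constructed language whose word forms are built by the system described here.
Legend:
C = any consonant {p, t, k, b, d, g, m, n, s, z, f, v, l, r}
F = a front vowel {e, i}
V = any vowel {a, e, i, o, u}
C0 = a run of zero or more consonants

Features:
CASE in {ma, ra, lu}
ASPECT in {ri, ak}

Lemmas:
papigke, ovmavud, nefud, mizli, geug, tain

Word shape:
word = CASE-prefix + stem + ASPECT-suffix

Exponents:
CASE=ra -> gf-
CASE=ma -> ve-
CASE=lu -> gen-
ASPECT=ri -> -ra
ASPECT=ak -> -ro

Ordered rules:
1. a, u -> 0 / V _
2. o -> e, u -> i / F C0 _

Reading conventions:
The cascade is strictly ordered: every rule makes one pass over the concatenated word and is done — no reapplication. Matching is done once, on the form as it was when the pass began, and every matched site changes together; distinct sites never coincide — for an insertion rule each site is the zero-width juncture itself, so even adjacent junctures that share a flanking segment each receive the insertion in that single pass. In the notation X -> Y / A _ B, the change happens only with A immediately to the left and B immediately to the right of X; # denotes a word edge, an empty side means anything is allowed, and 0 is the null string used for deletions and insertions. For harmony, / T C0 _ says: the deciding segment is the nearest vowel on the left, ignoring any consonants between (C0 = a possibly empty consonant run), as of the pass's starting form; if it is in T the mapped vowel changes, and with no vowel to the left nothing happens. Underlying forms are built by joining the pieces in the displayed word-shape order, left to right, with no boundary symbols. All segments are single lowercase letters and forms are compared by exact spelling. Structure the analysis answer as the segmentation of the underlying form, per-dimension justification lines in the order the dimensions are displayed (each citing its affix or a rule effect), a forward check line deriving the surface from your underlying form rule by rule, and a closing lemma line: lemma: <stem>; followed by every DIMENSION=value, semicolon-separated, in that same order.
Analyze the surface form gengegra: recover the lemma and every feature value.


underlying: gen-geug-ra
CASE=lu - signalled by the affix gen-
ASPECT=ri - signalled by the affix -ra
check: gengeugra -> gengegra -> gengegra
lemma: geug; CASE=lu; ASPECT=ri


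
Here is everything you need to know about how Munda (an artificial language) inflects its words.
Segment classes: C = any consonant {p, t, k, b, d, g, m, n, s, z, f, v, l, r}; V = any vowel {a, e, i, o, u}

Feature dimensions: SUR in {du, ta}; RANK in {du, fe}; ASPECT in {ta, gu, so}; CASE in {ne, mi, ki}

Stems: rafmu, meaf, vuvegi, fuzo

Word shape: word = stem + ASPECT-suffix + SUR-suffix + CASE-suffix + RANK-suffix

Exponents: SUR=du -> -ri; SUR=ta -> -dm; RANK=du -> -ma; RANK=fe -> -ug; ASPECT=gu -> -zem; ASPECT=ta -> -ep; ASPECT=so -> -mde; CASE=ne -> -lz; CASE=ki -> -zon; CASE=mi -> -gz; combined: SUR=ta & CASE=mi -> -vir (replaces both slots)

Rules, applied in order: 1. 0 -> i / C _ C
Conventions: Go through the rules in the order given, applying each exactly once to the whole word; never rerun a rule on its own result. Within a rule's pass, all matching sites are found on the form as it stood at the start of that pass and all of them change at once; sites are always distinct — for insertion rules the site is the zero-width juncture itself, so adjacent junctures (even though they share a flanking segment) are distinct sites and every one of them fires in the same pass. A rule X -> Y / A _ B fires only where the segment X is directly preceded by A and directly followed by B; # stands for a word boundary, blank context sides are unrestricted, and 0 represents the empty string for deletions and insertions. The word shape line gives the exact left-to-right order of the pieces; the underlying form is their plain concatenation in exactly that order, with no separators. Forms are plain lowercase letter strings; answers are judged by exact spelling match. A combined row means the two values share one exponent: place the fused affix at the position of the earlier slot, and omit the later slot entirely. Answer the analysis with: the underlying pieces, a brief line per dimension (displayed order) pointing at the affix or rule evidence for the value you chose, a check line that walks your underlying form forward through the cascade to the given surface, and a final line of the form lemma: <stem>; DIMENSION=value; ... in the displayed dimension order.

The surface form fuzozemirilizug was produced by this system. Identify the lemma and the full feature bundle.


underlying: fuzo-zem-ri-lz-ug
SUR=du - signalled by the affix -ri
RANK=fe - signalled by the affix -ug
ASPECT=gu - signalled by the affix -zem
CASE=ne - signalled by the affix -lz
check: fuzozemrilzug -> fuzozemirilizug
lemma: fuzo; SUR=du; RANK=fe; ASPECT=gu; CASE=ne


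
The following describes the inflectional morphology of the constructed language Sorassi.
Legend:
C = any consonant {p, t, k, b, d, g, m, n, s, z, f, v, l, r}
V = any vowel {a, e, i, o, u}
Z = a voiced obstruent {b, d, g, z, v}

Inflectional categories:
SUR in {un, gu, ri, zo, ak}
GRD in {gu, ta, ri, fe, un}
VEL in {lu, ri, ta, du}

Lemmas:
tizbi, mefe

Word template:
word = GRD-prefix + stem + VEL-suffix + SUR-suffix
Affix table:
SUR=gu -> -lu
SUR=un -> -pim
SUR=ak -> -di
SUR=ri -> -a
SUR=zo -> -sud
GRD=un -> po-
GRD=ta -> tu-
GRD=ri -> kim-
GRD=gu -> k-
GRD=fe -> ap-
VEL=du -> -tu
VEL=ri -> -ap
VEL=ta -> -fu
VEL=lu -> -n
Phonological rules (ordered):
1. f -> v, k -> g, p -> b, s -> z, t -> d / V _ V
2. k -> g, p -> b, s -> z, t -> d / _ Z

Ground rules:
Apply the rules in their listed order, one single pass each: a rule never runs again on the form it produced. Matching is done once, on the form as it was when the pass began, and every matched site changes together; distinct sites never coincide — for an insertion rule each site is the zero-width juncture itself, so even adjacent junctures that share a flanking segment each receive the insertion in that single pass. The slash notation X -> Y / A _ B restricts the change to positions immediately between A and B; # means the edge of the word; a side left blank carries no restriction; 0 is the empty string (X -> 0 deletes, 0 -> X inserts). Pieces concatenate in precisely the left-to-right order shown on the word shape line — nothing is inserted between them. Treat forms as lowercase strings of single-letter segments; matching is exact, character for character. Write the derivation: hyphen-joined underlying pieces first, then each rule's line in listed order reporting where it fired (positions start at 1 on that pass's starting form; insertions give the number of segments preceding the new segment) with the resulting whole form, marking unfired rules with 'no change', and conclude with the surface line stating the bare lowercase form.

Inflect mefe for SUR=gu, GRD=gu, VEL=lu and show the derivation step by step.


underlying: k-mefe-n-lu
1. f -> v, k -> g, p -> b, s -> z, t -> d / V _ V: fires at position(s) 4: kmevenlu
2. k -> g, p -> b, s -> z, t -> d / _ Z: no change
surface: kmevenlu


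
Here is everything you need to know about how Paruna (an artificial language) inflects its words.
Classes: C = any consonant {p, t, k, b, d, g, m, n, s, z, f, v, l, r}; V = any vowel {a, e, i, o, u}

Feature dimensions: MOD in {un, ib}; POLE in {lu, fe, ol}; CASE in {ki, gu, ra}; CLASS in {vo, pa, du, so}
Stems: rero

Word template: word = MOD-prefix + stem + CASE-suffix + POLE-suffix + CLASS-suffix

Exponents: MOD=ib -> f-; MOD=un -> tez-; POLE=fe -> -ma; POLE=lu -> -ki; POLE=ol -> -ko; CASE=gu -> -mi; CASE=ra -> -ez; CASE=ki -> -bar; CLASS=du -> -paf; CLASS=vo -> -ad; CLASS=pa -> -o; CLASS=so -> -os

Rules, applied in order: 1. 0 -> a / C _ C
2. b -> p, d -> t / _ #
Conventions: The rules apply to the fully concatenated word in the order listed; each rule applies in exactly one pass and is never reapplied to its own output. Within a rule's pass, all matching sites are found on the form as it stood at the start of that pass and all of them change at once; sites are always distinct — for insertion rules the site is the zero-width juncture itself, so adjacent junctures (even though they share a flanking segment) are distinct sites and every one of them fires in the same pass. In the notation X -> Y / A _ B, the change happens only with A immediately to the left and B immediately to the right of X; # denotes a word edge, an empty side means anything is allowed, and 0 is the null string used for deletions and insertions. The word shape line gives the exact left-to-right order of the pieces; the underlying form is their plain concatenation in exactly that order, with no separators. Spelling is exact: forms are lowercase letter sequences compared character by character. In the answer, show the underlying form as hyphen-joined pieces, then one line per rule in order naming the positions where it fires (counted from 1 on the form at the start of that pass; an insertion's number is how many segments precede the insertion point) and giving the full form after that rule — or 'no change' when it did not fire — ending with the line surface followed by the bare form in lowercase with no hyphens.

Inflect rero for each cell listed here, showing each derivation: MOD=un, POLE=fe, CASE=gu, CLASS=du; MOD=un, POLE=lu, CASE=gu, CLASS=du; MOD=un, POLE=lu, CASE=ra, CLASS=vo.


cell MOD=un, POLE=fe, CASE=gu, CLASS=du:
underlying: tez-rero-mi-ma-paf
1. 0 -> a / C _ C: inserts after position(s) 3: tezareromimapaf
2. b -> p, d -> t / _ #: no change
surface: tezareromimapaf

cell MOD=un, POLE=lu, CASE=gu, CLASS=du:
underlying: tez-rero-mi-ki-paf
1. 0 -> a / C _ C: inserts after position(s) 3: tezareromikipaf
2. b -> p, d -> t / _ #: no change
surface: tezareromikipaf

cell MOD=un, POLE=lu, CASE=ra, CLASS=vo:
underlying: tez-rero-ez-ki-ad
1. 0 -> a / C _ C: inserts after position(s) 3, 9: tezareroezakiad
2. b -> p, d -> t / _ #: fires at position(s) 15: tezareroezakiat
surface: tezareroezakiat


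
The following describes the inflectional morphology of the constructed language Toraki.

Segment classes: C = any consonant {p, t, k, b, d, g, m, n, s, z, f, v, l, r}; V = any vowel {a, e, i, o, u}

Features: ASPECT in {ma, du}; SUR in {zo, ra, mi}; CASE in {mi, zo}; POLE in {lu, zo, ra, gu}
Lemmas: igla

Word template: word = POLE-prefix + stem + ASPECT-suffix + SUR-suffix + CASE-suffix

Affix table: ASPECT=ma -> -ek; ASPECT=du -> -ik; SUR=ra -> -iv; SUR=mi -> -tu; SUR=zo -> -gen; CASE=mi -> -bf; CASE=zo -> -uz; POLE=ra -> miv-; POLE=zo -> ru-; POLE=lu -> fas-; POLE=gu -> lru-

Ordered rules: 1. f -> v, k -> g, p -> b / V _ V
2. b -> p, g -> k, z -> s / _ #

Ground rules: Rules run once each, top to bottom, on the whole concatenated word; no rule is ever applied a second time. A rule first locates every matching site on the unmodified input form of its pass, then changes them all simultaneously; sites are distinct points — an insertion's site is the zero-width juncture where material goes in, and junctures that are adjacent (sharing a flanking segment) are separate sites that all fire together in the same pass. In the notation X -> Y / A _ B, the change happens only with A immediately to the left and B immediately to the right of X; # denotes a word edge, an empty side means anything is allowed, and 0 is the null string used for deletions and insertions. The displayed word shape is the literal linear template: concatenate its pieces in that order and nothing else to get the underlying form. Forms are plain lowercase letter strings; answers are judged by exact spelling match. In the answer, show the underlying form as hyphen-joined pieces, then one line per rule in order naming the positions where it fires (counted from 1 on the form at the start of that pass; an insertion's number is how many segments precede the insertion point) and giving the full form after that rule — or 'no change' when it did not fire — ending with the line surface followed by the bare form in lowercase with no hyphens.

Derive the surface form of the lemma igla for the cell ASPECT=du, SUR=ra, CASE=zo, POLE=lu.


underlying: fas-igla-ik-iv-uz
1. f -> v, k -> g, p -> b / V _ V: fires at position(s) 9: fasiglaigivuz
2. b -> p, g -> k, z -> s / _ #: fires at position(s) 13: fasiglaigivus
surface: fasiglaigivus


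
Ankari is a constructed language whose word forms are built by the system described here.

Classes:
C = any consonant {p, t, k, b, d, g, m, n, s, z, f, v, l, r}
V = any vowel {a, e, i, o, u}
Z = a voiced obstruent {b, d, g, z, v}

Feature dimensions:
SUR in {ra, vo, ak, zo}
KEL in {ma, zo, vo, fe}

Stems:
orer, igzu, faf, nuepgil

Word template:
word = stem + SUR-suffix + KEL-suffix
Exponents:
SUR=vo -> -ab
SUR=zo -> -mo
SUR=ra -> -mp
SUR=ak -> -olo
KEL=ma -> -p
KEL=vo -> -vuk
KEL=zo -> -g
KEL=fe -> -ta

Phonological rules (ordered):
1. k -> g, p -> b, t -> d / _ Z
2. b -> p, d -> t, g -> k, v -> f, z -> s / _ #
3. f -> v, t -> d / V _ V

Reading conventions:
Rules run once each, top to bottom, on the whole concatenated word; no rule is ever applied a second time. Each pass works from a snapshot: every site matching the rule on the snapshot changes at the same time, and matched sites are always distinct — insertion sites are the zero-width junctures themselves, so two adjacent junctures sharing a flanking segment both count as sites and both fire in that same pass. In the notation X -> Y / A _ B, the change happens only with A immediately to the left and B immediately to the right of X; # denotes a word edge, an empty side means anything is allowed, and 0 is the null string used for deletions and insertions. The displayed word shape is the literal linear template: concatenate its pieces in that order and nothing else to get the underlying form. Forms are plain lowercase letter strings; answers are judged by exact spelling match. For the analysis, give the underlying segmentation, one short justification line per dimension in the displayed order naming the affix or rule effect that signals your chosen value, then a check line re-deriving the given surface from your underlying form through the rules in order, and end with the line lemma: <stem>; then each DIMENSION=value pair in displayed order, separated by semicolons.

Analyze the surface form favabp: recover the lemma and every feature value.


underlying: faf-ab-p
SUR=vo - signalled by the affix -ab
KEL=ma - signalled by the affix -p
check: fafabp -> fafabp -> fafabp -> favabp
lemma: faf; SUR=vo; KEL=ma


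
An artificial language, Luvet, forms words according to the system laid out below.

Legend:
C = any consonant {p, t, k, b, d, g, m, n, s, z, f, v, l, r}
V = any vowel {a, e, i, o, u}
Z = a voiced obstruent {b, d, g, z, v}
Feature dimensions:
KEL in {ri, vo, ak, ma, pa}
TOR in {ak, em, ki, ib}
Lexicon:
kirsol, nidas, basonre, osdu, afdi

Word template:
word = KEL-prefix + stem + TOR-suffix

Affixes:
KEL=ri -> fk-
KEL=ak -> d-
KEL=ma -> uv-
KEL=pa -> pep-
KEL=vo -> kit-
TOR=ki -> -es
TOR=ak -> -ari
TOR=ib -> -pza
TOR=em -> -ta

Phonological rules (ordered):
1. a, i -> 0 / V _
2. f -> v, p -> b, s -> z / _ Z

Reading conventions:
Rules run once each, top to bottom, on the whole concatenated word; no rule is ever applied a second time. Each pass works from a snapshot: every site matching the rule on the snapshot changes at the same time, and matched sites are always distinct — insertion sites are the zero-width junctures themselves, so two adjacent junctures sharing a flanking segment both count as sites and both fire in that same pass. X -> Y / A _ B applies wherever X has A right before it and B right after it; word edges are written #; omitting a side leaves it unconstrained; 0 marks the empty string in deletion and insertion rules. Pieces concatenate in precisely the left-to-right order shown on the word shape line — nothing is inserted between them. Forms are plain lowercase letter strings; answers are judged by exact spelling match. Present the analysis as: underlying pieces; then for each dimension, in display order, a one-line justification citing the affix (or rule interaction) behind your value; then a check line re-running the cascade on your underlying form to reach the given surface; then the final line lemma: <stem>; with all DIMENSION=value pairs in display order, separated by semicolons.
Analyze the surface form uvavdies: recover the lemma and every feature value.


underlying: uv-afdi-es
KEL=ma - signalled by the affix uv-
TOR=ki - signalled by the affix -es
check: uvafdies -> uvafdies -> uvavdies
lemma: afdi; KEL=ma; TOR=ki
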